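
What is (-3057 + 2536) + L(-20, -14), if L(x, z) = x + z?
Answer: -555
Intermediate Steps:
(-3057 + 2536) + L(-20, -14) = (-3057 + 2536) + (-20 - 14) = -521 - 34 = -555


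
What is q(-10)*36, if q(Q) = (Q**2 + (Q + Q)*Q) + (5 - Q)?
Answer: 11340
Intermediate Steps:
q(Q) = 5 - Q + 3*Q**2 (q(Q) = (Q**2 + (2*Q)*Q) + (5 - Q) = (Q**2 + 2*Q**2) + (5 - Q) = 3*Q**2 + (5 - Q) = 5 - Q + 3*Q**2)
q(-10)*36 = (5 - 1*(-10) + 3*(-10)**2)*36 = (5 + 10 + 3*100)*36 = (5 + 10 + 300)*36 = 315*36 = 11340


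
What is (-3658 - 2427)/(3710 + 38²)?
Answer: -6085/5154 ≈ -1.1806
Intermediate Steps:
(-3658 - 2427)/(3710 + 38²) = -6085/(3710 + 1444) = -6085/5154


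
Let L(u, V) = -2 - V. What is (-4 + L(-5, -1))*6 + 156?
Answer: 126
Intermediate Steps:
(-4 + L(-5, -1))*6 + 156 = (-4 + (-2 - 1*(-1)))*6 + 156 = (-4 + (-2 + 1))*6 + 156 = (-4 - 1)*6 + 156 = -5*6 + 156 = -30 + 156 = 126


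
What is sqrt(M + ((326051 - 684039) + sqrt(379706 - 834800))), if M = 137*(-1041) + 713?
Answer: sqrt(-499892 + 3*I*sqrt(50566)) ≈ 0.477 + 707.03*I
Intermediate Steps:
M = -141904 (M = -142617 + 713 = -141904)
sqrt(M + ((326051 - 684039) + sqrt(379706 - 834800))) = sqrt(-141904 + ((326051 - 684039) + sqrt(379706 - 834800))) = sqrt(-141904 + (-357988 + sqrt(-455094))) = sqrt(-141904 + (-357988 + 3*I*sqrt(50566))) = sqrt(-499892 + 3*I*sqrt(50566))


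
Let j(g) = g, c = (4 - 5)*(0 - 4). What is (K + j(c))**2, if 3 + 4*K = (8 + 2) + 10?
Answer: 1089/16 ≈ 68.063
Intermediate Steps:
c = 4 (c = -1*(-4) = 4)
K = 17/4 (K = -3/4 + ((8 + 2) + 10)/4 = -3/4 + (10 + 10)/4 = -3/4 + (1/4)*20 = -3/4 + 5 = 17/4 ≈ 4.2500)
(K + j(c))**2 = (17/4 + 4)**2 = (33/4)**2 = 1089/16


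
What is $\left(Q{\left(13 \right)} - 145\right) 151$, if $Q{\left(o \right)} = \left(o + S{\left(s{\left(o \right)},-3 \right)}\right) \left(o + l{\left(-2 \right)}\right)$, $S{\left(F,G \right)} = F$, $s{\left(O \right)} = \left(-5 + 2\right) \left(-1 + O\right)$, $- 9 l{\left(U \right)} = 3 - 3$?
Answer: $-67044$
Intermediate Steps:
$l{\left(U \right)} = 0$ ($l{\left(U \right)} = - \frac{3 - 3}{9} = \left(- \frac{1}{9}\right) 0 = 0$)
$s{\left(O \right)} = 3 - 3 O$ ($s{\left(O \right)} = - 3 \left(-1 + O\right) = 3 - 3 O$)
$Q{\left(o \right)} = o \left(3 - 2 o\right)$ ($Q{\left(o \right)} = \left(o - \left(-3 + 3 o\right)\right) \left(o + 0\right) = \left(3 - 2 o\right) o = o \left(3 - 2 o\right)$)
$\left(Q{\left(13 \right)} - 145\right) 151 = \left(13 \left(3 - 26\right) - 145\right) 151 = \left(13 \left(-23\right) - 145\right) 151 = \left(-299 - 145\right) 151 = \left(-444\right) 151 = -67044$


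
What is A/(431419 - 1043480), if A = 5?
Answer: -5/612061 ≈ -8.1691e-6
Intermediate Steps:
A/(431419 - 1043480) = 5/(431419 - 1043480) = 5/(-612061) = -1/612061*5 = -5/612061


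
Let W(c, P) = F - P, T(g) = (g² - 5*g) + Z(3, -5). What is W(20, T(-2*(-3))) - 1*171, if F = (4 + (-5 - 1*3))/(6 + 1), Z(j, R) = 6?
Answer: -1285/7 ≈ -183.57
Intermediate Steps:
F = -4/7 (F = (4 + (-5 - 3))/7 = (4 - 8)*(⅐) = -4*⅐ = -4/7 ≈ -0.57143)
T(g) = 6 + g² - 5*g (T(g) = (g² - 5*g) + 6 = 6 + g² - 5*g)
W(c, P) = -4/7 - P
W(20, T(-2*(-3))) - 1*171 = (-4/7 - (6 + (-2*(-3))² - (-10)*(-3))) - 1*171 = (-4/7 - (6 + 6² - 5*6)) - 171 = (-4/7 - (6 + 36 - 30)) - 171 = (-4/7 - 1*12) - 171 = (-4/7 - 12) - 171 = -88/7 - 171 = -1285/7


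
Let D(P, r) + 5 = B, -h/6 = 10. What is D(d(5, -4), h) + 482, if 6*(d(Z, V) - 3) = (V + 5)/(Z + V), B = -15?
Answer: 462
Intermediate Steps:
h = -60 (h = -6*10 = -60)
d(Z, V) = 3 + (5 + V)/(6*(V + Z)) (d(Z, V) = 3 + ((V + 5)/(Z + V))/6 = 3 + ((5 + V)/(V + Z))/6 = 3 + (5 + V)/(6*(V + Z)))
D(P, r) = -20 (D(P, r) = -5 - 15 = -20)
D(d(5, -4), h) + 482 = -20 + 482 = 462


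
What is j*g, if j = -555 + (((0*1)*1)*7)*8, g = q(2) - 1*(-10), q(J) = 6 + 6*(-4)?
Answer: 4440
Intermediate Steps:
q(J) = -18 (q(J) = 6 - 24 = -18)
g = -8 (g = -18 - 1*(-10) = -18 + 10 = -8)
j = -555 (j = -555 + ((0*1)*7)*8 = -555 + (0*7)*8 = -555 + 0*8 = -555 + 0 = -555)
j*g = -555*(-8) = 4440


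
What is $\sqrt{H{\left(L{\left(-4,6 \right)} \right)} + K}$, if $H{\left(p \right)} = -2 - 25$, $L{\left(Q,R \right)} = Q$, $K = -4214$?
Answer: $i \sqrt{4241} \approx 65.123 i$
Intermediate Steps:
$H{\left(p \right)} = -27$
$\sqrt{H{\left(L{\left(-4,6 \right)} \right)} + K} = \sqrt{-27 - 4214} = \sqrt{-4241} = i \sqrt{4241}$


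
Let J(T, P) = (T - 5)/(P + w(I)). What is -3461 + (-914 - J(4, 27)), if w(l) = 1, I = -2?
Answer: -122499/28 ≈ -4375.0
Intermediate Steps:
J(T, P) = (-5 + T)/(1 + P) (J(T, P) = (T - 5)/(P + 1) = (-5 + T)/(1 + P))
-3461 + (-914 - J(4, 27)) = -3461 + (-914 - (-5 + 4)/(1 + 27)) = -3461 + (-914 - (-1)/28) = -3461 + (-914 - 1*(-1/28)) = -3461 + (-914 + 1/28) = -3461 - 25591/28 = -122499/28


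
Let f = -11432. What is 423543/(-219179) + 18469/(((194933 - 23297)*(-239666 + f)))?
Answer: -18253629993547055/9446057380514712 ≈ -1.9324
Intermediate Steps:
423543/(-219179) + 18469/(((194933 - 23297)*(-239666 + f))) = 423543/(-219179) + 18469/(((194933 - 23297)*(-239666 - 11432))) = 423543*(-1/219179) + 18469/((171636*(-251098))) = -423543/219179 + 18469/(-43097456328) = -423543/219179 + 18469*(-1/43097456328) = -423543/219179 - 18469/43097456328 = -18253629993547055/9446057380514712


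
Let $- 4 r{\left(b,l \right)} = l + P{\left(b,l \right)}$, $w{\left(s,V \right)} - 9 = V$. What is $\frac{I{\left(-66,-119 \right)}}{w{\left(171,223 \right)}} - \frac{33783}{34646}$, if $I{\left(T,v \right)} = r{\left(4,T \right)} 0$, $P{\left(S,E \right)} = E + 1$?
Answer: $- \frac{33783}{34646} \approx -0.97509$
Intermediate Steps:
$w{\left(s,V \right)} = 9 + V$
$P{\left(S,E \right)} = 1 + E$
$r{\left(b,l \right)} = - \frac{1}{4} - \frac{l}{2}$ ($r{\left(b,l \right)} = - \frac{l + \left(1 + l\right)}{4} = - \frac{1 + 2 l}{4} = - \frac{1}{4} - \frac{l}{2}$)
$I{\left(T,v \right)} = 0$ ($I{\left(T,v \right)} = \left(- \frac{1}{4} - \frac{T}{2}\right) 0 = 0$)
$\frac{I{\left(-66,-119 \right)}}{w{\left(171,223 \right)}} - \frac{33783}{34646} = \frac{0}{9 + 223} - \frac{33783}{34646} = \frac{0}{232} - \frac{33783}{34646} = 0 \cdot \frac{1}{232} - \frac{33783}{34646} = 0 - \frac{33783}{34646} = - \frac{33783}{34646}$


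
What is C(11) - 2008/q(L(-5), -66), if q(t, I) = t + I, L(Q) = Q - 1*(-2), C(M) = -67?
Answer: -2615/69 ≈ -37.899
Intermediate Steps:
L(Q) = 2 + Q (L(Q) = Q + 2 = 2 + Q)
q(t, I) = I + t
C(11) - 2008/q(L(-5), -66) = -67 - 2008/(-66 + (2 - 5)) = -67 - 2008/(-66 - 3) = -67 - 2008/(-69) = -67 - 2008*(-1)/69 = -67 - 1*(-2008/69) = -67 + 2008/69 = -2615/69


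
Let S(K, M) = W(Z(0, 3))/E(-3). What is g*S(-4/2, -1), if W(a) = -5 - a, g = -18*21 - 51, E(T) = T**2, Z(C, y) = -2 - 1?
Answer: 286/3 ≈ 95.333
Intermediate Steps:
Z(C, y) = -3
g = -429 (g = -378 - 51 = -429)
S(K, M) = -2/9 (S(K, M) = (-5 - 1*(-3))/((-3)**2) = (-5 + 3)/9 = -2*1/9 = -2/9)
g*S(-4/2, -1) = -429*(-2/9) = 286/3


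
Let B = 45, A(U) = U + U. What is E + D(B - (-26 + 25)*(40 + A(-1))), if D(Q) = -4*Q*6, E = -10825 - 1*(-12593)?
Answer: -224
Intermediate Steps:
A(U) = 2*U
E = 1768 (E = -10825 + 12593 = 1768)
D(Q) = -24*Q
E + D(B - (-26 + 25)*(40 + A(-1))) = 1768 - 24*(45 - (-26 + 25)*(40 + 2*(-1))) = 1768 - 24*(45 - (-1)*(40 - 2)) = 1768 - 24*(45 - (-1)*38) = 1768 - 24*(45 - 1*(-38)) = 1768 - 24*(45 + 38) = 1768 - 24*83 = 1768 - 1992 = -224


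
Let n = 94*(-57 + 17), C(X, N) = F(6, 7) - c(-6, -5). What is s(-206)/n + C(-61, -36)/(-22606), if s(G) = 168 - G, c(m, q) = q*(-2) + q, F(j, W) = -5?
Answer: -2104261/21249640 ≈ -0.099026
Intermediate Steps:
c(m, q) = -q (c(m, q) = -2*q + q = -q)
C(X, N) = -10 (C(X, N) = -5 - (-1)*(-5) = -5 - 1*5 = -5 - 5 = -10)
n = -3760 (n = 94*(-40) = -3760)
s(-206)/n + C(-61, -36)/(-22606) = (168 - 1*(-206))/(-3760) - 10/(-22606) = (168 + 206)*(-1/3760) - 10*(-1/22606) = 374*(-1/3760) + 5/11303 = -187/1880 + 5/11303 = -2104261/21249640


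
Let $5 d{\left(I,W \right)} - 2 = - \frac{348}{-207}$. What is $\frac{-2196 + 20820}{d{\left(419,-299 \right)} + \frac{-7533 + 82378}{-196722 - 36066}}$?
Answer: $\frac{498576026880}{11102209} \approx 44908.0$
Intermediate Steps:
$d{\left(I,W \right)} = \frac{254}{345}$ ($d{\left(I,W \right)} = \frac{2}{5} + \frac{\left(-348\right) \frac{1}{-207}}{5} = \frac{2}{5} + \frac{\left(-348\right) \left(- \frac{1}{207}\right)}{5} = \frac{2}{5} + \frac{1}{5} \cdot \frac{116}{69} = \frac{2}{5} + \frac{116}{345} = \frac{254}{345}$)
$\frac{-2196 + 20820}{d{\left(419,-299 \right)} + \frac{-7533 + 82378}{-196722 - 36066}} = \frac{-2196 + 20820}{\frac{254}{345} + \frac{-7533 + 82378}{-196722 - 36066}} = \frac{18624}{\frac{254}{345} + \frac{74845}{-232788}} = \frac{18624}{\frac{254}{345} + 74845 \left(- \frac{1}{232788}\right)} = \frac{18624}{\frac{254}{345} - \frac{74845}{232788}} = \frac{18624}{\frac{11102209}{26770620}} = 18624 \cdot \frac{26770620}{11102209} = \frac{498576026880}{11102209}$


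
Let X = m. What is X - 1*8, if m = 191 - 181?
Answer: 2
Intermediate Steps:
m = 10
X = 10
X - 1*8 = 10 - 1*8 = 10 - 8 = 2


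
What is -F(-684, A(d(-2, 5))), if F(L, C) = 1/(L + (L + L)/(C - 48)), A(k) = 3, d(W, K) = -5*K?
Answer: 5/3268 ≈ 0.0015300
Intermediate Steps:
F(L, C) = 1/(L + 2*L/(-48 + C)) (F(L, C) = 1/(L + (2*L)/(-48 + C)) = 1/(L + 2*L/(-48 + C)))
-F(-684, A(d(-2, 5))) = -(-48 + 3)/((-684)*(-46 + 3)) = -(-1)*(-45)/(684*(-43)) = -(-1)*(-1)*(-45)/(684*43) = -1*(-5/3268) = 5/3268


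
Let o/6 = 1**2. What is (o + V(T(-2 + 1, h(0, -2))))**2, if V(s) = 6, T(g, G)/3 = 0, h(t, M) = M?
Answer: 144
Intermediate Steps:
T(g, G) = 0 (T(g, G) = 3*0 = 0)
o = 6 (o = 6*1**2 = 6*1 = 6)
(o + V(T(-2 + 1, h(0, -2))))**2 = (6 + 6)**2 = 12**2 = 144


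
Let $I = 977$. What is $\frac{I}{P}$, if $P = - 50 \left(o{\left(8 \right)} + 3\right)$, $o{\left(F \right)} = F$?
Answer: $- \frac{977}{550} \approx -1.7764$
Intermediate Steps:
$P = -550$ ($P = - 50 \left(8 + 3\right) = \left(-50\right) 11 = -550$)
$\frac{I}{P} = \frac{977}{-550} = 977 \left(- \frac{1}{550}\right) = - \frac{977}{550}$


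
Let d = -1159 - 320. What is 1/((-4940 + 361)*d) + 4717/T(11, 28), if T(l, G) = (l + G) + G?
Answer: 31945132564/453746847 ≈ 70.403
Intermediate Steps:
T(l, G) = l + 2*G (T(l, G) = (G + l) + G = l + 2*G)
d = -1479
1/((-4940 + 361)*d) + 4717/T(11, 28) = 1/((-4940 + 361)*(-1479)) + 4717/(11 + 2*28) = -1/1479/(-4579) + 4717/(11 + 56) = -1/4579*(-1/1479) + 4717/67 = 1/6772341 + 4717*(1/67) = 1/6772341 + 4717/67 = 31945132564/453746847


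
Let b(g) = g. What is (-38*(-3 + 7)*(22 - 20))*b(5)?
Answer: -1520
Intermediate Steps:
(-38*(-3 + 7)*(22 - 20))*b(5) = -38*(-3 + 7)*(22 - 20)*5 = -152*2*5 = -38*8*5 = -304*5 = -1520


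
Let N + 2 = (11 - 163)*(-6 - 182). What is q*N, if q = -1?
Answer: -28574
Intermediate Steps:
N = 28574 (N = -2 + (11 - 163)*(-6 - 182) = -2 - 152*(-188) = -2 + 28576 = 28574)
q*N = -1*28574 = -28574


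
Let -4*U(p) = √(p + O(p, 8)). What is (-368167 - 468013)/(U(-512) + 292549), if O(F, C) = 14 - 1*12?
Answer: -1956988982560/684679339463 - 1672360*I*√510/684679339463 ≈ -2.8583 - 5.516e-5*I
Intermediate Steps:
O(F, C) = 2 (O(F, C) = 14 - 12 = 2)
U(p) = -√(2 + p)/4 (U(p) = -√(p + 2)/4 = -√(2 + p)/4)
(-368167 - 468013)/(U(-512) + 292549) = (-368167 - 468013)/(-√(2 - 512)/4 + 292549) = -836180/(-I*√510/4 + 292549) = -836180/(292549 - I*√510/4)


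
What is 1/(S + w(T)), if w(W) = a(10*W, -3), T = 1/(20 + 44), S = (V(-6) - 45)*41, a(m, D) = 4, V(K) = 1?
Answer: -1/1800 ≈ -0.00055556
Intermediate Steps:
S = -1804 (S = (1 - 45)*41 = -44*41 = -1804)
T = 1/64 ≈ 0.015625
w(W) = 4
1/(S + w(T)) = 1/(-1804 + 4) = 1/(-1800) = -1/1800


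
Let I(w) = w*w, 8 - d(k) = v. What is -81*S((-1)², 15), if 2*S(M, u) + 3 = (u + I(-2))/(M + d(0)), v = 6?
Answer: -135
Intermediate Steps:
d(k) = 2 (d(k) = 8 - 1*6 = 8 - 6 = 2)
I(w) = w²
S(M, u) = -3/2 + (4 + u)/(2*(2 + M)) (S(M, u) = -3/2 + ((u + (-2)²)/(M + 2))/2 = -3/2 + ((u + 4)/(2 + M))/2 = -3/2 + ((4 + u)/(2 + M))/2 = -3/2 + (4 + u)/(2*(2 + M)))
-81*S((-1)², 15) = -81*(-2 + 15 - 3*(-1)²)/(2*(2 + (-1)²)) = -81*(-2 + 15 - 3*1)/(2*(2 + 1)) = -81*(-2 + 15 - 3)/(2*3) = -81*10/(2*3) = -81*5/3 = -135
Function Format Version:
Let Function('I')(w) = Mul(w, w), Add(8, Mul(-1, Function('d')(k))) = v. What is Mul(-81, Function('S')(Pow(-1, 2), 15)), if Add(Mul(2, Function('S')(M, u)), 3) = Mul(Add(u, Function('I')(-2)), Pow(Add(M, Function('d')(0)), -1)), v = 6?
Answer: -135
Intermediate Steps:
Function('d')(k) = 2 (Function('d')(k) = Add(8, Mul(-1, 6)) = Add(8, -6) = 2)
Function('I')(w) = Pow(w, 2)
Function('S')(M, u) = Add(Rational(-3, 2), Mul(Rational(1, 2), Pow(Add(2, M), -1), Add(4, u))) (Function('S')(M, u) = Add(Rational(-3, 2), Mul(Rational(1, 2), Mul(Add(u, Pow(-2, 2)), Pow(Add(M, 2), -1)))) = Add(Rational(-3, 2), Mul(Rational(1, 2), Mul(Add(u, 4), Pow(Add(2, M), -1)))) = Add(Rational(-3, 2), Mul(Rational(1, 2), Mul(Add(4, u), Pow(Add(2, M), -1)))) = Add(Rational(-3, 2), Mul(Rational(1, 2), Mul(Pow(Add(2, M), -1), Add(4, u)))) = Add(Rational(-3, 2), Mul(Rational(1, 2), Pow(Add(2, M), -1), Add(4, u))))
Mul(-81, Function('S')(Pow(-1, 2), 15)) = Mul(-81, Mul(Rational(1, 2), Pow(Add(2, Pow(-1, 2)), -1), Add(-2, 15, Mul(-3, Pow(-1, 2))))) = Mul(-81, Mul(Rational(1, 2), Pow(Add(2, 1), -1), Add(-2, 15, Mul(-3, 1)))) = Mul(-81, Mul(Rational(1, 2), Pow(3, -1), Add(-2, 15, -3))) = Mul(-81, Mul(Rational(1, 2), Rational(1, 3), 10)) = Mul(-81, Rational(5, 3)) = -135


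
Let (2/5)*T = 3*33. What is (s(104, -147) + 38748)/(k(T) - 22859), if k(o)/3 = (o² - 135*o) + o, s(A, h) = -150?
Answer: 154392/245659 ≈ 0.62848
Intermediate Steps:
T = 495/2 (T = 5*(3*33)/2 = (5/2)*99 = 495/2 ≈ 247.50)
k(o) = -402*o + 3*o² (k(o) = 3*((o² - 135*o) + o) = 3*(o² - 134*o) = -402*o + 3*o²)
(s(104, -147) + 38748)/(k(T) - 22859) = (-150 + 38748)/(3*(495/2)*(-134 + 495/2) - 22859) = 38598/(3*(495/2)*(227/2) - 22859) = 38598/(337095/4 - 22859) = 38598/(245659/4) = 38598*(4/245659) = 154392/245659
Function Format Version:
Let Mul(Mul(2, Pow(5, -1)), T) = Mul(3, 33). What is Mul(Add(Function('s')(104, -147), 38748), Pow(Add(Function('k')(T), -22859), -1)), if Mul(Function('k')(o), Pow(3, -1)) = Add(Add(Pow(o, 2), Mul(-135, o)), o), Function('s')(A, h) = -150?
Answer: Rational(154392, 245659) ≈ 0.62848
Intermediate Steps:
T = Rational(495, 2) (T = Mul(Rational(5, 2), Mul(3, 33)) = Mul(Rational(5, 2), 99) = Rational(495, 2) ≈ 247.50)
Function('k')(o) = Add(Mul(-402, o), Mul(3, Pow(o, 2))) (Function('k')(o) = Mul(3, Add(Add(Pow(o, 2), Mul(-135, o)), o)) = Mul(3, Add(Pow(o, 2), Mul(-134, o))) = Add(Mul(-402, o), Mul(3, Pow(o, 2))))
Mul(Add(Function('s')(104, -147), 38748), Pow(Add(Function('k')(T), -22859), -1)) = Mul(Add(-150, 38748), Pow(Add(Mul(3, Rational(495, 2), Add(-134, Rational(495, 2))), -22859), -1)) = Mul(38598, Pow(Add(Mul(3, Rational(495, 2), Rational(227, 2)), -22859), -1)) = Mul(38598, Pow(Add(Rational(337095, 4), -22859), -1)) = Mul(38598, Pow(Rational(245659, 4), -1)) = Mul(38598, Rational(4, 245659)) = Rational(154392, 245659)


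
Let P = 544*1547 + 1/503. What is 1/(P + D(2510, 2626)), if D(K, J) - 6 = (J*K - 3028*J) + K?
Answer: -503/259640551 ≈ -1.9373e-6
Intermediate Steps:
D(K, J) = 6 + K - 3028*J + J*K (D(K, J) = 6 + ((J*K - 3028*J) + K) = 6 + ((-3028*J + J*K) + K) = 6 + (K - 3028*J + J*K) = 6 + K - 3028*J + J*K)
P = 423308705/503 (P = 841568 + 1/503 = 423308705/503 ≈ 8.4157e+5)
1/(P + D(2510, 2626)) = 1/(423308705/503 + (6 + 2510 - 3028*2626 + 2626*2510)) = 1/(423308705/503 + (6 + 2510 - 7951528 + 6591260)) = 1/(423308705/503 - 1357752) = 1/(-259640551/503) = -503/259640551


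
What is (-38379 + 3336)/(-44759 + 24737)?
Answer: 11681/6674 ≈ 1.7502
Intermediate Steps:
(-38379 + 3336)/(-44759 + 24737) = -35043/(-20022) = -35043*(-1/20022) = 11681/6674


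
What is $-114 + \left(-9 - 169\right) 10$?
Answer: $-1894$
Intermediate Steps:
$-114 + \left(-9 - 169\right) 10 = -114 - 1780 = -1894$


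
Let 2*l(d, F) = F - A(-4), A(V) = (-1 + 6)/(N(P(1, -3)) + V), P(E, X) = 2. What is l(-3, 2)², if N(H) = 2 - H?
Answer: 169/64 ≈ 2.6406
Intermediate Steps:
A(V) = 5/V (A(V) = (-1 + 6)/((2 - 1*2) + V) = 5/((2 - 2) + V) = 5/(0 + V) = 5/V)
l(d, F) = 5/8 + F/2 (l(d, F) = (F - 5/(-4))/2 = (F - 5*(-1)/4)/2 = (F - 1*(-5/4))/2 = (F + 5/4)/2 = (5/4 + F)/2 = 5/8 + F/2)
l(-3, 2)² = (5/8 + (½)*2)² = (5/8 + 1)² = (13/8)² = 169/64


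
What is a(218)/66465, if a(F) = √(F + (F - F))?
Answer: √218/66465 ≈ 0.00022214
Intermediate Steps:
a(F) = √F (a(F) = √(F + 0) = √F)
a(218)/66465 = √218/66465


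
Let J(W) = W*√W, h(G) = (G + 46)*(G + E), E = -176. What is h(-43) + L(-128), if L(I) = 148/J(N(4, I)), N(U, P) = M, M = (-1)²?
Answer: -509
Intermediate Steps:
M = 1
h(G) = (-176 + G)*(46 + G) (h(G) = (G + 46)*(G - 176) = (46 + G)*(-176 + G) = (-176 + G)*(46 + G))
N(U, P) = 1
J(W) = W^(3/2)
L(I) = 148 (L(I) = 148/(1^(3/2)) = 148/1 = 148*1 = 148)
h(-43) + L(-128) = (-8096 + (-43)² - 130*(-43)) + 148 = (-8096 + 1849 + 5590) + 148 = -657 + 148 = -509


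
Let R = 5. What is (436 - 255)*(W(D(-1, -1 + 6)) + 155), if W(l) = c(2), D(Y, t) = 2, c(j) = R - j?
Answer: 28598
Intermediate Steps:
c(j) = 5 - j
W(l) = 3 (W(l) = 5 - 1*2 = 5 - 2 = 3)
(436 - 255)*(W(D(-1, -1 + 6)) + 155) = (436 - 255)*(3 + 155) = 181*158 = 28598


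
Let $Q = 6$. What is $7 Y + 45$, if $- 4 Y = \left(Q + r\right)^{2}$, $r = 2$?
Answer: $-67$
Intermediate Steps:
$Y = -16$ ($Y = - \frac{\left(6 + 2\right)^{2}}{4} = - \frac{8^{2}}{4} = \left(- \frac{1}{4}\right) 64 = -16$)
$7 Y + 45 = 7 \left(-16\right) + 45 = -112 + 45 = -67$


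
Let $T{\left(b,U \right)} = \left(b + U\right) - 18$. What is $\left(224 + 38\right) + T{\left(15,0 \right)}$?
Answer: $259$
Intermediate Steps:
$T{\left(b,U \right)} = -18 + U + b$ ($T{\left(b,U \right)} = \left(U + b\right) - 18 = -18 + U + b$)
$\left(224 + 38\right) + T{\left(15,0 \right)} = \left(224 + 38\right) + \left(-18 + 0 + 15\right) = 262 - 3 = 259$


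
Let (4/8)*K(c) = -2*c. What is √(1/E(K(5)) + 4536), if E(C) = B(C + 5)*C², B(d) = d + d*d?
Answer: √80015040210/4200 ≈ 67.350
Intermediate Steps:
B(d) = d + d²
K(c) = -4*c (K(c) = 2*(-2*c) = -4*c)
E(C) = C²*(5 + C)*(6 + C) (E(C) = ((C + 5)*(1 + (C + 5)))*C² = ((5 + C)*(1 + (5 + C)))*C² = ((5 + C)*(6 + C))*C² = C²*(5 + C)*(6 + C))
√(1/E(K(5)) + 4536) = √(1/((-4*5)²*(5 - 4*5)*(6 - 4*5)) + 4536) = √(1/((-20)²*(5 - 20)*(6 - 20)) + 4536) = √(1/(400*(-15)*(-14)) + 4536) = √(1/84000 + 4536) = √(381024001/84000) = √80015040210/4200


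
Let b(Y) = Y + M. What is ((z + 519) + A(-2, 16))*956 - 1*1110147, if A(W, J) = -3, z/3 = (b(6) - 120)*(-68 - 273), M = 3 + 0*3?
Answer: 107939817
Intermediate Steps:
M = 3 (M = 3 + 0 = 3)
b(Y) = 3 + Y (b(Y) = Y + 3 = 3 + Y)
z = 113553 (z = 3*(((3 + 6) - 120)*(-68 - 273)) = 3*((9 - 120)*(-341)) = 3*(-111*(-341)) = 3*37851 = 113553)
((z + 519) + A(-2, 16))*956 - 1*1110147 = ((113553 + 519) - 3)*956 - 1*1110147 = (114072 - 3)*956 - 1110147 = 114069*956 - 1110147 = 109049964 - 1110147 = 107939817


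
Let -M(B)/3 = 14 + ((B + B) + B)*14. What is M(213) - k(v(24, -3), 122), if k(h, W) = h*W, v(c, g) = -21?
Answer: -24318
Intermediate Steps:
M(B) = -42 - 126*B (M(B) = -3*(14 + ((B + B) + B)*14) = -3*(14 + (2*B + B)*14) = -3*(14 + (3*B)*14) = -3*(14 + 42*B) = -42 - 126*B)
k(h, W) = W*h
M(213) - k(v(24, -3), 122) = (-42 - 126*213) - 122*(-21) = (-42 - 26838) - 1*(-2562) = -26880 + 2562 = -24318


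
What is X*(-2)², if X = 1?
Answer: 4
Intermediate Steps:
X*(-2)² = 1*(-2)² = 1*4 = 4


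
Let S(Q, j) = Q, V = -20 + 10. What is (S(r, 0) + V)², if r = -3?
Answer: 169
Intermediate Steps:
V = -10
(S(r, 0) + V)² = (-3 - 10)² = (-13)² = 169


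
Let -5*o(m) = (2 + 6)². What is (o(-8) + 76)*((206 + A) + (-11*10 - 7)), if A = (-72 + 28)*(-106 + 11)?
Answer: 1349004/5 ≈ 2.6980e+5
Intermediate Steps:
A = 4180 (A = -44*(-95) = 4180)
o(m) = -64/5 (o(m) = -(2 + 6)²/5 = -⅕*8² = -⅕*64 = -64/5)
(o(-8) + 76)*((206 + A) + (-11*10 - 7)) = (-64/5 + 76)*((206 + 4180) + (-11*10 - 7)) = 316*(4386 + (-110 - 7))/5 = 316*(4386 - 117)/5 = (316/5)*4269 = 1349004/5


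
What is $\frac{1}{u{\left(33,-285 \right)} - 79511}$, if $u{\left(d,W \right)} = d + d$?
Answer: $- \frac{1}{79445} \approx -1.2587 \cdot 10^{-5}$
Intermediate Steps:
$u{\left(d,W \right)} = 2 d$
$\frac{1}{u{\left(33,-285 \right)} - 79511} = \frac{1}{2 \cdot 33 - 79511} = \frac{1}{66 - 79511} = \frac{1}{-79445} = - \frac{1}{79445}$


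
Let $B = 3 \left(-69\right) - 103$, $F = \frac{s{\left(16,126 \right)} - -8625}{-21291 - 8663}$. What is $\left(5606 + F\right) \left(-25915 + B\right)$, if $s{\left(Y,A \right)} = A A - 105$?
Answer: $- \frac{2201558958400}{14977} \approx -1.47 \cdot 10^{8}$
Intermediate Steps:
$s{\left(Y,A \right)} = -105 + A^{2}$ ($s{\left(Y,A \right)} = A^{2} - 105 = -105 + A^{2}$)
$F = - \frac{12198}{14977}$ ($F = \frac{\left(-105 + 126^{2}\right) - -8625}{-21291 - 8663} = \frac{\left(-105 + 15876\right) + 8625}{-29954} = \left(15771 + 8625\right) \left(- \frac{1}{29954}\right) = 24396 \left(- \frac{1}{29954}\right) = - \frac{12198}{14977} \approx -0.81445$)
$B = -310$ ($B = -207 - 103 = -310$)
$\left(5606 + F\right) \left(-25915 + B\right) = \left(5606 - \frac{12198}{14977}\right) \left(-25915 - 310\right) = \frac{83948864}{14977} \left(-26225\right) = - \frac{2201558958400}{14977}$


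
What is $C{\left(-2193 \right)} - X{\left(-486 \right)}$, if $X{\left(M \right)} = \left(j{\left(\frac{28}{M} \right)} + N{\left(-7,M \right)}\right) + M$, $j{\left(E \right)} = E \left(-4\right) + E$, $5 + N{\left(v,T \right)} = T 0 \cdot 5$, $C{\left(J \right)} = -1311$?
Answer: $- \frac{66434}{81} \approx -820.17$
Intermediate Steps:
$N{\left(v,T \right)} = -5$ ($N{\left(v,T \right)} = -5 + T 0 \cdot 5 = -5 + 0 \cdot 5 = -5 + 0 = -5$)
$j{\left(E \right)} = - 3 E$ ($j{\left(E \right)} = - 4 E + E = - 3 E$)
$X{\left(M \right)} = -5 + M - \frac{84}{M}$ ($X{\left(M \right)} = \left(- 3 \frac{28}{M} - 5\right) + M = \left(- \frac{84}{M} - 5\right) + M = \left(-5 - \frac{84}{M}\right) + M = -5 + M - \frac{84}{M}$)
$C{\left(-2193 \right)} - X{\left(-486 \right)} = -1311 - \left(-5 - 486 - \frac{84}{-486}\right) = -1311 - \left(-5 - 486 - - \frac{14}{81}\right) = -1311 - \left(-5 - 486 + \frac{14}{81}\right) = -1311 - - \frac{39757}{81} = -1311 + \frac{39757}{81} = - \frac{66434}{81}$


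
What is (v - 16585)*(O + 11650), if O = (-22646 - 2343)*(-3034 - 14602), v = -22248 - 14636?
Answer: -23564732241726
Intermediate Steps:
v = -36884
O = 440706004 (O = -24989*(-17636) = 440706004)
(v - 16585)*(O + 11650) = (-36884 - 16585)*(440706004 + 11650) = -53469*440717654 = -23564732241726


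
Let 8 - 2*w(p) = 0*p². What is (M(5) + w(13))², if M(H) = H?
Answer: 81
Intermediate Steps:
w(p) = 4 (w(p) = 4 - 0*p² = 4 - ½*0 = 4 + 0 = 4)
(M(5) + w(13))² = (5 + 4)² = 9² = 81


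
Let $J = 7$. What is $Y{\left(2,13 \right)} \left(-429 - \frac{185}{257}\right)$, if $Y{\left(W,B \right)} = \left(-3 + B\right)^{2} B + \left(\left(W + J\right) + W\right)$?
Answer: $- \frac{144784218}{257} \approx -5.6336 \cdot 10^{5}$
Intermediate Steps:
$Y{\left(W,B \right)} = 7 + 2 W + B \left(-3 + B\right)^{2}$ ($Y{\left(W,B \right)} = \left(-3 + B\right)^{2} B + \left(\left(W + 7\right) + W\right) = B \left(-3 + B\right)^{2} + \left(\left(7 + W\right) + W\right) = B \left(-3 + B\right)^{2} + \left(7 + 2 W\right) = 7 + 2 W + B \left(-3 + B\right)^{2}$)
$Y{\left(2,13 \right)} \left(-429 - \frac{185}{257}\right) = \left(7 + 2 \cdot 2 + 13 \left(-3 + 13\right)^{2}\right) \left(-429 - \frac{185}{257}\right) = \left(7 + 4 + 13 \cdot 10^{2}\right) \left(-429 - \frac{185}{257}\right) = \left(7 + 4 + 13 \cdot 100\right) \left(-429 - \frac{185}{257}\right) = \left(7 + 4 + 1300\right) \left(- \frac{110438}{257}\right) = 1311 \left(- \frac{110438}{257}\right) = - \frac{144784218}{257}$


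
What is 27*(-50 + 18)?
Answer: -864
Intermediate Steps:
27*(-50 + 18) = 27*(-32) = -864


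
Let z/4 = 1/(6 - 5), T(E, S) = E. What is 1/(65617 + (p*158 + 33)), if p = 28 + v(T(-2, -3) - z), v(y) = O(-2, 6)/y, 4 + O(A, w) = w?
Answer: 3/210064 ≈ 1.4281e-5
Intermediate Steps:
O(A, w) = -4 + w
z = 4 (z = 4/(6 - 5) = 4/1 = 4*1 = 4)
v(y) = 2/y (v(y) = (-4 + 6)/y = 2/y)
p = 83/3 (p = 28 + 2/(-2 - 1*4) = 28 + 2/(-2 - 4) = 28 + 2/(-6) = 28 + 2*(-⅙) = 28 - ⅓ = 83/3 ≈ 27.667)
1/(65617 + (p*158 + 33)) = 1/(65617 + ((83/3)*158 + 33)) = 1/(65617 + (13114/3 + 33)) = 1/(65617 + 13213/3) = 1/(210064/3) = 3/210064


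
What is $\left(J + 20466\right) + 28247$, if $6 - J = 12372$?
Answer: $36347$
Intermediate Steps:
$J = -12366$ ($J = 6 - 12372 = -12366$)
$\left(J + 20466\right) + 28247 = \left(-12366 + 20466\right) + 28247 = 8100 + 28247 = 36347$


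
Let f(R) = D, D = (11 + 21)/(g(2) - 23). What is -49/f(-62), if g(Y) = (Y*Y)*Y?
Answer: 735/32 ≈ 22.969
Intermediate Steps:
g(Y) = Y³ (g(Y) = Y²*Y = Y³)
D = -32/15 (D = (11 + 21)/(2³ - 23) = 32/(8 - 23) = 32/(-15) = 32*(-1/15) = -32/15 ≈ -2.1333)
f(R) = -32/15
-49/f(-62) = -49/(-32/15) = -49*(-15/32) = 735/32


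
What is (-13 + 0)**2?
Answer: 169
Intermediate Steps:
(-13 + 0)**2 = (-13)**2 = 169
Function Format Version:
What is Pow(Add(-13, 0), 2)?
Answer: 169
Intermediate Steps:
Pow(Add(-13, 0), 2) = Pow(-13, 2) = 169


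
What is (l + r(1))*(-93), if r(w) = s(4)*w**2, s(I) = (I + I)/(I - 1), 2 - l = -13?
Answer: -1643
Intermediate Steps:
l = 15 (l = 2 - 1*(-13) = 2 + 13 = 15)
s(I) = 2*I/(-1 + I) (s(I) = (2*I)/(-1 + I) = 2*I/(-1 + I))
r(w) = 8*w**2/3 (r(w) = (2*4/(-1 + 4))*w**2 = (2*4/3)*w**2 = (2*4*(1/3))*w**2 = 8*w**2/3)
(l + r(1))*(-93) = (15 + (8/3)*1**2)*(-93) = (15 + (8/3)*1)*(-93) = (15 + 8/3)*(-93) = (53/3)*(-93) = -1643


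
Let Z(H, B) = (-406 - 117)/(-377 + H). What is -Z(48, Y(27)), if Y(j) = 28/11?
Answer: -523/329 ≈ -1.5897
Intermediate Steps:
Y(j) = 28/11 (Y(j) = 28*(1/11) = 28/11)
Z(H, B) = -523/(-377 + H)
-Z(48, Y(27)) = -(-523)/(-377 + 48) = -(-523)/(-329) = -(-523)*(-1)/329 = -1*523/329 = -523/329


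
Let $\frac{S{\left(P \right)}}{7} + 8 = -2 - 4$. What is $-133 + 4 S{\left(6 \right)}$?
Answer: $-525$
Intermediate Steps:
$S{\left(P \right)} = -98$ ($S{\left(P \right)} = -56 + 7 \left(-2 - 4\right) = -56 + 7 \left(-6\right) = -56 - 42 = -98$)
$-133 + 4 S{\left(6 \right)} = -133 + 4 \left(-98\right) = -133 - 392 = -525$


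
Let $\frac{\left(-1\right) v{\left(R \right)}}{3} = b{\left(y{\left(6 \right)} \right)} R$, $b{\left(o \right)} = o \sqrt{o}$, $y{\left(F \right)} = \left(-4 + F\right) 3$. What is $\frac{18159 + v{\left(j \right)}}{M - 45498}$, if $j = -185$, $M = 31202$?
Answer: $- \frac{18159}{14296} - \frac{1665 \sqrt{6}}{7148} \approx -1.8408$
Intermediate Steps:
$y{\left(F \right)} = -12 + 3 F$
$b{\left(o \right)} = o^{\frac{3}{2}}$
$v{\left(R \right)} = - 18 R \sqrt{6}$ ($v{\left(R \right)} = - 3 \left(-12 + 3 \cdot 6\right)^{\frac{3}{2}} R = - 3 \left(-12 + 18\right)^{\frac{3}{2}} R = - 3 \cdot 6^{\frac{3}{2}} R = - 3 \cdot 6 \sqrt{6} R = - 3 \cdot 6 R \sqrt{6} = - 18 R \sqrt{6}$)
$\frac{18159 + v{\left(j \right)}}{M - 45498} = \frac{18159 - - 3330 \sqrt{6}}{31202 - 45498} = \frac{18159 + 3330 \sqrt{6}}{-14296} = \left(18159 + 3330 \sqrt{6}\right) \left(- \frac{1}{14296}\right) = - \frac{18159}{14296} - \frac{1665 \sqrt{6}}{7148}$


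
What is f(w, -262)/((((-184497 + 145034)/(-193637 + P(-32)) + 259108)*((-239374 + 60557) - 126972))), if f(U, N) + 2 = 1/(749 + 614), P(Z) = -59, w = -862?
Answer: 527821600/20917969736981100817 ≈ 2.5233e-11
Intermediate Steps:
f(U, N) = -2725/1363 (f(U, N) = -2 + 1/(749 + 614) = -2 + 1/1363 = -2725/1363)
f(w, -262)/((((-184497 + 145034)/(-193637 + P(-32)) + 259108)*((-239374 + 60557) - 126972))) = -2725*1/(((-184497 + 145034)/(-193637 - 59) + 259108)*((-239374 + 60557) - 126972))/1363 = -2725*1/((-178817 - 126972)*(-39463/(-193696) + 259108))/1363 = -2725*(-1/(305789*(-39463*(-1/193696) + 259108)))/1363 = -2725*(-1/(305789*(39463/193696 + 259108)))/1363 = -2725/(1363*((50188222631/193696)*(-305789))) = -2725/(1363*(-15347006410110859/193696)) = -2725/1363*(-193696/15347006410110859) = 527821600/20917969736981100817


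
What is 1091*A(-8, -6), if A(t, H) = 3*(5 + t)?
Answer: -9819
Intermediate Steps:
A(t, H) = 15 + 3*t
1091*A(-8, -6) = 1091*(15 + 3*(-8)) = 1091*(15 - 24) = 1091*(-9) = -9819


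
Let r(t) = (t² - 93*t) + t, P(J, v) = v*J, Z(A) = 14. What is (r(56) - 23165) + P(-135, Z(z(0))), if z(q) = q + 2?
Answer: -27071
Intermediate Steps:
z(q) = 2 + q
P(J, v) = J*v
r(t) = t² - 92*t
(r(56) - 23165) + P(-135, Z(z(0))) = (56*(-92 + 56) - 23165) - 135*14 = (56*(-36) - 23165) - 1890 = (-2016 - 23165) - 1890 = -25181 - 1890 = -27071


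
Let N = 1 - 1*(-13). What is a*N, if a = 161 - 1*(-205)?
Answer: 5124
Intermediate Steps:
N = 14 (N = 1 + 13 = 14)
a = 366 (a = 161 + 205 = 366)
a*N = 366*14 = 5124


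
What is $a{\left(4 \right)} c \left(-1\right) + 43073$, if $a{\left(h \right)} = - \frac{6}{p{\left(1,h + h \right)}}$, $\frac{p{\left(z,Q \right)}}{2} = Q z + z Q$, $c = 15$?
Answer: $\frac{689213}{16} \approx 43076.0$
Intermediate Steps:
$p{\left(z,Q \right)} = 4 Q z$ ($p{\left(z,Q \right)} = 2 \left(Q z + z Q\right) = 2 \left(Q z + Q z\right) = 2 \cdot 2 Q z = 4 Q z$)
$a{\left(h \right)} = - \frac{3}{4 h}$ ($a{\left(h \right)} = - \frac{6}{4 \left(h + h\right) 1} = - \frac{6}{4 \cdot 2 h 1} = - \frac{6}{8 h} = - 6 \frac{1}{8 h} = - \frac{3}{4 h}$)
$a{\left(4 \right)} c \left(-1\right) + 43073 = - \frac{3}{4 \cdot 4} \cdot 15 \left(-1\right) + 43073 = \left(- \frac{3}{4}\right) \frac{1}{4} \cdot 15 \left(-1\right) + 43073 = \left(- \frac{3}{16}\right) 15 \left(-1\right) + 43073 = \left(- \frac{45}{16}\right) \left(-1\right) + 43073 = \frac{45}{16} + 43073 = \frac{689213}{16}$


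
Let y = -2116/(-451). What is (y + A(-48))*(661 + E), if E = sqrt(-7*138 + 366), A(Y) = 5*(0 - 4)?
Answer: -4563544/451 - 69040*I*sqrt(6)/451 ≈ -10119.0 - 374.97*I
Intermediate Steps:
A(Y) = -20 (A(Y) = 5*(-4) = -20)
y = 2116/451 (y = -2116*(-1/451) = 2116/451 ≈ 4.6918)
E = 10*I*sqrt(6) (E = sqrt(-966 + 366) = sqrt(-600) = 10*I*sqrt(6) ≈ 24.495*I)
(y + A(-48))*(661 + E) = (2116/451 - 20)*(661 + 10*I*sqrt(6)) = -6904*(661 + 10*I*sqrt(6))/451 = -4563544/451 - 69040*I*sqrt(6)/451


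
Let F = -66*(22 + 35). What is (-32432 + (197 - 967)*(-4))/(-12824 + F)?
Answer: 14676/8293 ≈ 1.7697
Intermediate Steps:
F = -3762 (F = -66*57 = -3762)
(-32432 + (197 - 967)*(-4))/(-12824 + F) = (-32432 + (197 - 967)*(-4))/(-12824 - 3762) = (-32432 - 770*(-4))/(-16586) = (-32432 + 3080)*(-1/16586) = -29352*(-1/16586) = 14676/8293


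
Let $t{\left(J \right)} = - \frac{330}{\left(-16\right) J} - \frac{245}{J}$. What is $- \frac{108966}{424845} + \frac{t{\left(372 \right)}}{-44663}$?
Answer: $- \frac{1609186757137}{6274351139040} \approx -0.25647$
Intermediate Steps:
$t{\left(J \right)} = - \frac{1795}{8 J}$ ($t{\left(J \right)} = - 330 \left(- \frac{1}{16 J}\right) - \frac{245}{J} = \frac{165}{8 J} - \frac{245}{J} = - \frac{1795}{8 J}$)
$- \frac{108966}{424845} + \frac{t{\left(372 \right)}}{-44663} = - \frac{108966}{424845} + \frac{\left(- \frac{1795}{8}\right) \frac{1}{372}}{-44663} = \left(-108966\right) \frac{1}{424845} + \left(- \frac{1795}{8}\right) \frac{1}{372} \left(- \frac{1}{44663}\right) = - \frac{36322}{141615} - - \frac{1795}{132917088} = - \frac{36322}{141615} + \frac{1795}{132917088} = - \frac{1609186757137}{6274351139040}$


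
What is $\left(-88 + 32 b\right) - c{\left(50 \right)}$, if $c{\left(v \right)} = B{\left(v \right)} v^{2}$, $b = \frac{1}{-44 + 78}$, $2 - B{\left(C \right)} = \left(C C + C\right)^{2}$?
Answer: $\frac{276356163520}{17} \approx 1.6256 \cdot 10^{10}$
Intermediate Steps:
$B{\left(C \right)} = 2 - \left(C + C^{2}\right)^{2}$ ($B{\left(C \right)} = 2 - \left(C C + C\right)^{2} = 2 - \left(C^{2} + C\right)^{2} = 2 - \left(C + C^{2}\right)^{2}$)
$b = \frac{1}{34} \approx 0.029412$
$c{\left(v \right)} = v^{2} \left(2 - v^{2} \left(1 + v\right)^{2}\right)$ ($c{\left(v \right)} = \left(2 - v^{2} \left(1 + v\right)^{2}\right) v^{2} = v^{2} \left(2 - v^{2} \left(1 + v\right)^{2}\right)$)
$\left(-88 + 32 b\right) - c{\left(50 \right)} = \left(-88 + 32 \cdot \frac{1}{34}\right) - 50^{2} \left(2 - 50^{2} \left(1 + 50\right)^{2}\right) = \left(-88 + \frac{16}{17}\right) - 2500 \left(2 - 2500 \cdot 51^{2}\right) = - \frac{1480}{17} - 2500 \left(2 - 2500 \cdot 2601\right) = - \frac{1480}{17} - 2500 \left(2 - 6502500\right) = - \frac{1480}{17} - 2500 \left(-6502498\right) = - \frac{1480}{17} - -16256245000 = - \frac{1480}{17} + 16256245000 = \frac{276356163520}{17}$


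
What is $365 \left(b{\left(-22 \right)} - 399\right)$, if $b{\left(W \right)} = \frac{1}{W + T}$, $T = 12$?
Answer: $- \frac{291343}{2} \approx -1.4567 \cdot 10^{5}$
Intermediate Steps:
$b{\left(W \right)} = \frac{1}{12 + W}$ ($b{\left(W \right)} = \frac{1}{W + 12} = \frac{1}{12 + W}$)
$365 \left(b{\left(-22 \right)} - 399\right) = 365 \left(\frac{1}{12 - 22} - 399\right) = 365 \left(\frac{1}{-10} - 399\right) = 365 \left(- \frac{1}{10} - 399\right) = 365 \left(- \frac{3991}{10}\right) = - \frac{291343}{2}$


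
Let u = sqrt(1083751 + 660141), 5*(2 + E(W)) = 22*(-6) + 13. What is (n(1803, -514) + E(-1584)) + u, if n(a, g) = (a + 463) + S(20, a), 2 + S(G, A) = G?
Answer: 11291/5 + 2*sqrt(435973) ≈ 3578.8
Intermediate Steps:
E(W) = -129/5 (E(W) = -2 + (22*(-6) + 13)/5 = -2 + (-132 + 13)/5 = -2 + (1/5)*(-119) = -2 - 119/5 = -129/5)
S(G, A) = -2 + G
u = 2*sqrt(435973) (u = sqrt(1743892) = 2*sqrt(435973) ≈ 1320.6)
n(a, g) = 481 + a (n(a, g) = (a + 463) + (-2 + 20) = (463 + a) + 18 = 481 + a)
(n(1803, -514) + E(-1584)) + u = ((481 + 1803) - 129/5) + 2*sqrt(435973) = (2284 - 129/5) + 2*sqrt(435973) = 11291/5 + 2*sqrt(435973)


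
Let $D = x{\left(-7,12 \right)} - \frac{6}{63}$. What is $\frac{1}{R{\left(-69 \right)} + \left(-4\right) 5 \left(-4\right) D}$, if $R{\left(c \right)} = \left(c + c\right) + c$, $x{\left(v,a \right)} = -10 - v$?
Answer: $- \frac{21}{9547} \approx -0.0021996$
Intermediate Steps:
$D = - \frac{65}{21}$ ($D = \left(-10 - -7\right) - \frac{6}{63} = \left(-10 + 7\right) - \frac{2}{21} = -3 - \frac{2}{21} = - \frac{65}{21} \approx -3.0952$)
$R{\left(c \right)} = 3 c$ ($R{\left(c \right)} = 2 c + c = 3 c$)
$\frac{1}{R{\left(-69 \right)} + \left(-4\right) 5 \left(-4\right) D} = \frac{1}{3 \left(-69\right) + \left(-4\right) 5 \left(-4\right) \left(- \frac{65}{21}\right)} = \frac{1}{-207 + \left(-20\right) \left(-4\right) \left(- \frac{65}{21}\right)} = \frac{1}{-207 + 80 \left(- \frac{65}{21}\right)} = \frac{1}{-207 - \frac{5200}{21}} = \frac{1}{- \frac{9547}{21}} = - \frac{21}{9547}$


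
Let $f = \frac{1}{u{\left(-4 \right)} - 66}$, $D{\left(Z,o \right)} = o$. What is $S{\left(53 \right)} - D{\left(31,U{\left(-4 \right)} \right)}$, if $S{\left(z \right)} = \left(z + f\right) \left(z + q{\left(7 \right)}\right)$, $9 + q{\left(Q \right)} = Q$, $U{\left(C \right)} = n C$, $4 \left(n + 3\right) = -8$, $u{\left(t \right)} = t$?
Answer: $\frac{187759}{70} \approx 2682.3$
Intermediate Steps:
$n = -5$ ($n = -3 + \frac{1}{4} \left(-8\right) = -3 - 2 = -5$)
$U{\left(C \right)} = - 5 C$
$q{\left(Q \right)} = -9 + Q$
$f = - \frac{1}{70}$ ($f = \frac{1}{-4 - 66} = \frac{1}{-70} = - \frac{1}{70} \approx -0.014286$)
$S{\left(z \right)} = \left(-2 + z\right) \left(- \frac{1}{70} + z\right)$ ($S{\left(z \right)} = \left(z - \frac{1}{70}\right) \left(z + \left(-9 + 7\right)\right) = \left(- \frac{1}{70} + z\right) \left(z - 2\right) = \left(- \frac{1}{70} + z\right) \left(-2 + z\right) = \left(-2 + z\right) \left(- \frac{1}{70} + z\right)$)
$S{\left(53 \right)} - D{\left(31,U{\left(-4 \right)} \right)} = \left(\frac{1}{35} + 53^{2} - \frac{7473}{70}\right) - \left(-5\right) \left(-4\right) = \left(\frac{1}{35} + 2809 - \frac{7473}{70}\right) - 20 = \frac{189159}{70} - 20 = \frac{187759}{70}$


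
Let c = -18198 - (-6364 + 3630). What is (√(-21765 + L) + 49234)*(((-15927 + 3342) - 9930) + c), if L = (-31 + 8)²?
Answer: -1869858086 - 75958*I*√5309 ≈ -1.8699e+9 - 5.5345e+6*I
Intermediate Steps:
L = 529 (L = (-23)² = 529)
c = -15464 (c = -18198 - 1*(-2734) = -18198 + 2734 = -15464)
(√(-21765 + L) + 49234)*(((-15927 + 3342) - 9930) + c) = (√(-21765 + 529) + 49234)*(((-15927 + 3342) - 9930) - 15464) = (√(-21236) + 49234)*((-12585 - 9930) - 15464) = (2*I*√5309 + 49234)*(-22515 - 15464) = (49234 + 2*I*√5309)*(-37979) = -1869858086 - 75958*I*√5309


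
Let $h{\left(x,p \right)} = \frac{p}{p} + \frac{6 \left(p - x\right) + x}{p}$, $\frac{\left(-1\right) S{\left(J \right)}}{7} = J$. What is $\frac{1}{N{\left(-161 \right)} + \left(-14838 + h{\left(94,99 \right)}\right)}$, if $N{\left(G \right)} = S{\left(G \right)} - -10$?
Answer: $- \frac{99}{1356176} \approx -7.2999 \cdot 10^{-5}$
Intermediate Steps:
$S{\left(J \right)} = - 7 J$
$h{\left(x,p \right)} = 1 + \frac{- 5 x + 6 p}{p}$ ($h{\left(x,p \right)} = 1 + \frac{\left(- 6 x + 6 p\right) + x}{p} = 1 + \frac{- 5 x + 6 p}{p}$)
$N{\left(G \right)} = 10 - 7 G$ ($N{\left(G \right)} = - 7 G - -10 = - 7 G + 10 = 10 - 7 G$)
$\frac{1}{N{\left(-161 \right)} + \left(-14838 + h{\left(94,99 \right)}\right)} = \frac{1}{\left(10 - -1127\right) - \left(14831 + \frac{470}{99}\right)} = \frac{1}{\left(10 + 1127\right) - \left(14831 + \frac{470}{99}\right)} = \frac{1}{1137 + \left(-14838 + \left(7 - \frac{470}{99}\right)\right)} = \frac{1}{1137 + \left(-14838 + \frac{223}{99}\right)} = \frac{1}{1137 - \frac{1468739}{99}} = \frac{1}{- \frac{1356176}{99}} = - \frac{99}{1356176}$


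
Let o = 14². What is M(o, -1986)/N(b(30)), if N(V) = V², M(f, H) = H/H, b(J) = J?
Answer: 1/900 ≈ 0.0011111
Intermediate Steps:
o = 196
M(f, H) = 1
M(o, -1986)/N(b(30)) = 1/30² = 1/900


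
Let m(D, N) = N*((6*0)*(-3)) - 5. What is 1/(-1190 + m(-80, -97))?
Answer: -1/1195 ≈ -0.00083682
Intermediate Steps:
m(D, N) = -5 (m(D, N) = N*(0*(-3)) - 5 = N*0 - 5 = 0 - 5 = -5)
1/(-1190 + m(-80, -97)) = 1/(-1190 - 5) = 1/(-1195) = -1/1195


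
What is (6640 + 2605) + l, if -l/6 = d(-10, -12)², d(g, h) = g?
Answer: 8645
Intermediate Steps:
l = -600 (l = -6*(-10)² = -6*100 = -600)
(6640 + 2605) + l = (6640 + 2605) - 600 = 9245 - 600 = 8645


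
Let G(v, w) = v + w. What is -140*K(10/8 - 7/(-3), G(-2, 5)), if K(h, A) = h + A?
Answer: -2765/3 ≈ -921.67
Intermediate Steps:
K(h, A) = A + h
-140*K(10/8 - 7/(-3), G(-2, 5)) = -140*((-2 + 5) + (10/8 - 7/(-3))) = -140*(3 + (10*(⅛) - 7*(-⅓))) = -140*(3 + (5/4 + 7/3)) = -140*(3 + 43/12) = -140*79/12 = -2765/3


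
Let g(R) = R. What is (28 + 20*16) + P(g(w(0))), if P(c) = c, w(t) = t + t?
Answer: 348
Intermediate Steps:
w(t) = 2*t
(28 + 20*16) + P(g(w(0))) = (28 + 20*16) + 2*0 = (28 + 320) + 0 = 348 + 0 = 348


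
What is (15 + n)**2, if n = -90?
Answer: 5625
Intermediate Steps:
(15 + n)**2 = (15 - 90)**2 = (-75)**2 = 5625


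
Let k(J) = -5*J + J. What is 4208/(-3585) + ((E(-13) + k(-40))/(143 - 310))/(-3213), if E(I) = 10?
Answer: -44260418/37717785 ≈ -1.1735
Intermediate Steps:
k(J) = -4*J
4208/(-3585) + ((E(-13) + k(-40))/(143 - 310))/(-3213) = 4208/(-3585) + ((10 - 4*(-40))/(143 - 310))/(-3213) = 4208*(-1/3585) + ((10 + 160)/(-167))*(-1/3213) = -4208/3585 + (170*(-1/167))*(-1/3213) = -4208/3585 - 170/167*(-1/3213) = -4208/3585 + 10/31563 = -44260418/37717785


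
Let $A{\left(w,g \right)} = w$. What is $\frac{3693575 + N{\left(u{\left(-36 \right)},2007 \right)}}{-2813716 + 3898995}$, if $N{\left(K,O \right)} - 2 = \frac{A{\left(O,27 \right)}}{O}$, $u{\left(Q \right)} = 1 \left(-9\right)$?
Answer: $\frac{3693578}{1085279} \approx 3.4033$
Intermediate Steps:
$u{\left(Q \right)} = -9$
$N{\left(K,O \right)} = 3$ ($N{\left(K,O \right)} = 2 + \frac{O}{O} = 2 + 1 = 3$)
$\frac{3693575 + N{\left(u{\left(-36 \right)},2007 \right)}}{-2813716 + 3898995} = \frac{3693575 + 3}{-2813716 + 3898995} = \frac{3693578}{1085279}$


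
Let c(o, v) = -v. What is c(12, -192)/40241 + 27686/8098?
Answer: 557833571/162935809 ≈ 3.4236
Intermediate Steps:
c(12, -192)/40241 + 27686/8098 = -1*(-192)/40241 + 27686/8098 = 192*(1/40241) + 27686*(1/8098) = 192/40241 + 13843/4049 = 557833571/162935809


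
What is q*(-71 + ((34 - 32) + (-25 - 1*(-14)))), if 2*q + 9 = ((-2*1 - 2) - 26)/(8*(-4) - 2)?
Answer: 5520/17 ≈ 324.71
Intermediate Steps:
q = -69/17 (q = -9/2 + (((-2*1 - 2) - 26)/(8*(-4) - 2))/2 = -9/2 + (((-2 - 2) - 26)/(-32 - 2))/2 = -9/2 + ((-4 - 26)/(-34))/2 = -9/2 + (-30*(-1/34))/2 = -9/2 + (½)*(15/17) = -9/2 + 15/34 = -69/17 ≈ -4.0588)
q*(-71 + ((34 - 32) + (-25 - 1*(-14)))) = -69*(-71 + ((34 - 32) + (-25 - 1*(-14))))/17 = -69*(-71 + (2 + (-25 + 14)))/17 = -69*(-71 + (2 - 11))/17 = -69*(-71 - 9)/17 = -69/17*(-80) = 5520/17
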